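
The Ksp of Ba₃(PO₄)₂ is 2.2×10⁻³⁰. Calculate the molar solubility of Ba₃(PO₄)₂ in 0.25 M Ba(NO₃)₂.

Ba₃(PO₄)₂(s) ⇌ 3 Ba²⁺(aq) + 2 PO₄³⁻(aq)
Ba²⁺ is already present at 0.25 M. If s mol/L of Ba₃(PO₄)₂ dissolves, [PO₄³⁻] = 2s while [Ba²⁺] ≈ 0.25 M.
Ksp = [Ba²⁺]^3[PO₄³⁻]^2 = (0.25)^3(2s)^2
(2s)^2 = 2.2×10⁻³⁰ / (0.25)^3 = 1.4×10⁻²⁸
s = 5.9×10⁻¹⁵ M

5.9×10⁻¹⁵ M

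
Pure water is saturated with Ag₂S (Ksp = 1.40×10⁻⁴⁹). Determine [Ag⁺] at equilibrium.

Ag₂S(s) ⇌ 2 Ag⁺(aq) + S²⁻(aq)
Let s be the molar solubility. Then [Ag⁺] = 2s and [S²⁻] = s.
Ksp = [Ag⁺]^2[S²⁻] = (2s)^2 · s = 4s^3 = 1.40×10⁻⁴⁹
s = 3.27×10⁻¹⁷ mol/L
[Ag⁺] = 2s = 6.54×10⁻¹⁷ mol/L

6.54×10⁻¹⁷ M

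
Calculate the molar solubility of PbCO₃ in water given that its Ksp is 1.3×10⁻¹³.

3.6×10⁻⁷ M

PbCO₃(s) ⇌ Pb²⁺(aq) + CO₃²⁻(aq)
If s mol/L of PbCO₃ dissolves, [Pb²⁺] = s and [CO₃²⁻] = s.
Ksp = [Pb²⁺][CO₃²⁻] = s · s = s^2
s^2 = 1.3×10⁻¹³
s = 3.6×10⁻⁷ mol L⁻¹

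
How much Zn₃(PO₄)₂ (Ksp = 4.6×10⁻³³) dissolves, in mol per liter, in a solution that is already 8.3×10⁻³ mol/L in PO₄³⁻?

1.4×10⁻¹⁰ M

Zn₃(PO₄)₂(s) ⇌ 3 Zn²⁺(aq) + 2 PO₄³⁻(aq)
With PO₄³⁻ already at 8.3×10⁻³ mol/L and s small, take [PO₄³⁻] ≈ 8.3×10⁻³ mol/L and [Zn²⁺] = 3s.
Ksp = [Zn²⁺]^3[PO₄³⁻]^2 = (3s)^3(8.3×10⁻³)^2
(3s)^3 = 4.6×10⁻³³ / (8.3×10⁻³)^2 = 6.7×10⁻²⁹
s = 1.4×10⁻¹⁰ mol/L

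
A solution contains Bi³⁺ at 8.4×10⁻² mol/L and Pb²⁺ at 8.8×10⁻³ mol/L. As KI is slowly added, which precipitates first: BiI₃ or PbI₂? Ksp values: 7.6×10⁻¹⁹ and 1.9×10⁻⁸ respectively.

BiI₃

The threshold for precipitation is Q = Ksp.
For BiI₃: [I⁻] = (Ksp/[Bi³⁺])^(1/3) = 2.1×10⁻⁶ mol/L
For PbI₂: [I⁻] = (Ksp/[Pb²⁺])^(1/2) = 1.5×10⁻³ mol/L
BiI₃ requires the lower [I⁻], so it precipitates first.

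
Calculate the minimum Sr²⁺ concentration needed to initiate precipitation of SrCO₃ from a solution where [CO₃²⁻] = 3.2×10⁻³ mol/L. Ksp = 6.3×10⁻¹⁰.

2.0×10⁻⁷ M

A salt starts to precipitate once the ion product Q reaches its Ksp.
SrCO₃(s) ⇌ Sr²⁺(aq) + CO₃²⁻(aq)
Ksp = [Sr²⁺][CO₃²⁻] = [Sr²⁺](3.2×10⁻³)
[Sr²⁺] = 6.3×10⁻¹⁰ / (3.2×10⁻³) = 2.0×10⁻⁷
[Sr²⁺] = 2.0×10⁻⁷ mol/L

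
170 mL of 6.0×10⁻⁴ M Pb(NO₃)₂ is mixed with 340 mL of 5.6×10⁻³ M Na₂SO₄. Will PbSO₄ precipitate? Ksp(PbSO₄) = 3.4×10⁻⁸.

After mixing, V = 170 mL + 340 mL = 510 mL.
[Pb²⁺] = (6.0×10⁻⁴)(170)/510 = 2.0×10⁻⁴ M
[SO₄²⁻] = (5.6×10⁻³)(340)/510 = 3.7×10⁻³ M
Q = [Pb²⁺][SO₄²⁻] = 7.5×10⁻⁷
Because Q > Ksp (7.5×10⁻⁷ vs 3.4×10⁻⁸), a precipitate of PbSO₄ forms.

Yes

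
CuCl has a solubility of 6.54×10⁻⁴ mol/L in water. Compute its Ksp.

CuCl(s) ⇌ Cu⁺(aq) + Cl⁻(aq)
With molar solubility s: [Cu⁺] = s, [Cl⁻] = s.
Ksp = [Cu⁺][Cl⁻] = s · s = s^2
Ksp = (6.54×10⁻⁴)^2 = 4.28×10⁻⁷

Ksp = 4.28×10⁻⁷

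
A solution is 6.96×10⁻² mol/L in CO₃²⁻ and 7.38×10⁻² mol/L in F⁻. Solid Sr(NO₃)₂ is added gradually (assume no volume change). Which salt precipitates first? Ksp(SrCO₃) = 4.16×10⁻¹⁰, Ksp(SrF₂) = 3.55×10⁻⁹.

SrCO₃

The threshold for precipitation is Q = Ksp.
For SrCO₃: [Sr²⁺] = (Ksp/[CO₃²⁻]) = 5.98×10⁻⁹ mol/L
For SrF₂: [Sr²⁺] = (Ksp/[F⁻]^2) = 6.52×10⁻⁷ mol/L
SrCO₃ requires the lower [Sr²⁺], so it precipitates first.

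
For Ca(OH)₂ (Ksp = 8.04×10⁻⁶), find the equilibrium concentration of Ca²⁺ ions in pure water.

Ca(OH)₂(s) ⇌ Ca²⁺(aq) + 2 OH⁻(aq)
With molar solubility s: [Ca²⁺] = s, [OH⁻] = 2s.
Ksp = [Ca²⁺][OH⁻]^2 = s · (2s)^2 = 4s^3 = 8.04×10⁻⁶
s = 1.26×10⁻² mol L⁻¹
[Ca²⁺] = s = 1.26×10⁻² mol L⁻¹

1.26×10⁻² M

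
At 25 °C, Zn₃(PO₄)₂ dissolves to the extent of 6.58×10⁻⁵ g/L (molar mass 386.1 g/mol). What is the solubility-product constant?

Ksp = 1.55×10⁻³²

s = (6.58×10⁻⁵ g L⁻¹)/(386.1 g mol⁻¹) = 1.7042×10⁻⁷ M
Zn₃(PO₄)₂(s) ⇌ 3 Zn²⁺(aq) + 2 PO₄³⁻(aq)
With molar solubility s: [Zn²⁺] = 3s, [PO₄³⁻] = 2s.
Ksp = [Zn²⁺]^3[PO₄³⁻]^2 = (3s)^3 · (2s)^2 = 108s^5
Ksp = 108 × (1.7042×10⁻⁷)^5 = 1.55×10⁻³²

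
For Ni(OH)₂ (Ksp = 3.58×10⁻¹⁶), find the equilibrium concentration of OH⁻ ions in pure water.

8.95×10⁻⁶ M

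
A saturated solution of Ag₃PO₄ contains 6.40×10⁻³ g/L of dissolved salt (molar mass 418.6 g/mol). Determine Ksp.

Molar solubility s = (6.40×10⁻³ g/L) / (418.6 g/mol) = 1.5289×10⁻⁵ mol/L
Ag₃PO₄(s) ⇌ 3 Ag⁺(aq) + PO₄³⁻(aq)
If s mol/L of Ag₃PO₄ dissolves, [Ag⁺] = 3s and [PO₄³⁻] = s.
Ksp = [Ag⁺]^3[PO₄³⁻] = (3s)^3 · s = 27s^4
Ksp = 27 × (1.5289×10⁻⁵)^4 = 1.48×10⁻¹⁸

Ksp = 1.48×10⁻¹⁸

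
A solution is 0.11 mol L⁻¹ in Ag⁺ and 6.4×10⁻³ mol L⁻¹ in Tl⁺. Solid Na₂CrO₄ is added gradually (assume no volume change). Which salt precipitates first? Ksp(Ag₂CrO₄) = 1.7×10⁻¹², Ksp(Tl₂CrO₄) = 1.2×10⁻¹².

Ag₂CrO₄

Precipitation begins when Q = Ksp.
For Ag₂CrO₄: [CrO₄²⁻] = (Ksp/[Ag⁺]^2) = 1.4×10⁻¹⁰ mol L⁻¹
For Tl₂CrO₄: [CrO₄²⁻] = (Ksp/[Tl⁺]^2) = 2.9×10⁻⁸ mol L⁻¹
The smaller threshold [CrO₄²⁻] is reached first, so Ag₂CrO₄ precipitates first.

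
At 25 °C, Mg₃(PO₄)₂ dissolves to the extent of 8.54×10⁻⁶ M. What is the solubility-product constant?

Ksp = 4.91×10⁻²⁴

Mg₃(PO₄)₂(s) ⇌ 3 Mg²⁺(aq) + 2 PO₄³⁻(aq)
For each mole of Mg₃(PO₄)₂ that dissolves per liter, [Mg²⁺] = 3s and [PO₄³⁻] = 2s; let s denote this solubility.
Ksp = [Mg²⁺]^3[PO₄³⁻]^2 = (3s)^3 · (2s)^2 = 108s^5
Ksp = 108 × (8.54×10⁻⁶)^5 = 4.91×10⁻²⁴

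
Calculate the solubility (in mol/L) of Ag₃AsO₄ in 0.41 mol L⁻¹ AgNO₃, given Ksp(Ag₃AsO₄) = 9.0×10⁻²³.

Ag₃AsO₄(s) ⇌ 3 Ag⁺(aq) + AsO₄³⁻(aq)
With Ag⁺ already at 0.41 mol L⁻¹ and s small, take [Ag⁺] ≈ 0.41 mol L⁻¹ and [AsO₄³⁻] = s.
Ksp = [Ag⁺]^3[AsO₄³⁻] = (0.41)^3s
s = 9.0×10⁻²³ / (0.41)^3 = 1.3×10⁻²¹
s = 1.3×10⁻²¹ mol L⁻¹

1.3×10⁻²¹ M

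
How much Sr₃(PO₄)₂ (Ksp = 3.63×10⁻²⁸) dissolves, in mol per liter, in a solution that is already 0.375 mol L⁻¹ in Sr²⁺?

Sr₃(PO₄)₂(s) ⇌ 3 Sr²⁺(aq) + 2 PO₄³⁻(aq)
The solution already contains Sr²⁺ at 0.375 mol L⁻¹. Let s be the molar solubility of Sr₃(PO₄)₂.
[Sr²⁺] ≈ 0.375 mol L⁻¹ (common ion dominates); [PO₄³⁻] = 2s.
Ksp = [Sr²⁺]^3[PO₄³⁻]^2 = (0.375)^3(2s)^2
(2s)^2 = 3.63×10⁻²⁸ / (0.375)^3 = 6.88×10⁻²⁷
s = 4.15×10⁻¹⁴ mol L⁻¹

4.15×10⁻¹⁴ M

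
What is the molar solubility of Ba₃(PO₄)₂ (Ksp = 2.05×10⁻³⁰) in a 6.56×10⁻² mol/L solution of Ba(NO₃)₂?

Ba₃(PO₄)₂(s) ⇌ 3 Ba²⁺(aq) + 2 PO₄³⁻(aq)
With Ba²⁺ already at 6.56×10⁻² mol/L and s small, take [Ba²⁺] ≈ 6.56×10⁻² mol/L and [PO₄³⁻] = 2s.
Ksp = [Ba²⁺]^3[PO₄³⁻]^2 = (6.56×10⁻²)^3(2s)^2
(2s)^2 = 2.05×10⁻³⁰ / (6.56×10⁻²)^3 = 7.26×10⁻²⁷
s = 4.26×10⁻¹⁴ mol/L

4.26×10⁻¹⁴ M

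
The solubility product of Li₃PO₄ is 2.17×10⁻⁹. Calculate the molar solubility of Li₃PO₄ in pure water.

2.99×10⁻³ M

Li₃PO₄(s) ⇌ 3 Li⁺(aq) + PO₄³⁻(aq)
With molar solubility s: [Li⁺] = 3s, [PO₄³⁻] = s.
Ksp = [Li⁺]^3[PO₄³⁻] = (3s)^3 · s = 27s^4
27s^4 = 2.17×10⁻⁹  ⇒  s^4 = 8.04×10⁻¹¹
s = (8.04×10⁻¹¹)^(1/4) = 2.99×10⁻³ mol/L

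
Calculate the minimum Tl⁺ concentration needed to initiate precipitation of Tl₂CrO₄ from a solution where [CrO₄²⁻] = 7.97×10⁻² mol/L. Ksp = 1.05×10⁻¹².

Each salt precipitates once Q = Ksp for that salt.
Tl₂CrO₄(s) ⇌ 2 Tl⁺(aq) + CrO₄²⁻(aq)
Ksp = [Tl⁺]^2[CrO₄²⁻] = [Tl⁺]^2(7.97×10⁻²)
[Tl⁺]^2 = 1.05×10⁻¹² / (7.97×10⁻²) = 1.32×10⁻¹¹
[Tl⁺] = 3.63×10⁻⁶ mol/L

3.63×10⁻⁶ M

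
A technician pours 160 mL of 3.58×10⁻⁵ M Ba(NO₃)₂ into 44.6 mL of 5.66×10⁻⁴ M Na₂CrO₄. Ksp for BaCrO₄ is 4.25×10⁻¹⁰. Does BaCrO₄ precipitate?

The combined volume is 204.6 mL.
[Ba²⁺] = (3.58×10⁻⁵)(160)/204.6 = 2.80×10⁻⁵ M
[CrO₄²⁻] = (5.66×10⁻⁴)(44.6)/204.6 = 1.23×10⁻⁴ M
Q = [Ba²⁺][CrO₄²⁻] = 3.45×10⁻⁹
Since Q (3.45×10⁻⁹) exceeds Ksp (4.25×10⁻¹⁰), BaCrO₄ will precipitate.

Yes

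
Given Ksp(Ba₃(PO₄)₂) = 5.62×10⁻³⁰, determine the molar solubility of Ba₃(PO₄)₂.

5.54×10⁻⁷ M

Ba₃(PO₄)₂(s) ⇌ 3 Ba²⁺(aq) + 2 PO₄³⁻(aq)
Call the molar solubility s, so that [Ba²⁺] = 3s and [PO₄³⁻] = 2s.
Ksp = [Ba²⁺]^3[PO₄³⁻]^2 = (3s)^3 · (2s)^2 = 108s^5
108s^5 = 5.62×10⁻³⁰  ⇒  s^5 = 5.20×10⁻³²
s = (5.20×10⁻³²)^(1/5) = 5.54×10⁻⁷ mol L⁻¹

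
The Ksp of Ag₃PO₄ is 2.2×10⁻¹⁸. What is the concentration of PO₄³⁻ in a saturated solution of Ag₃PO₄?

1.7×10⁻⁵ M

Ag₃PO₄(s) ⇌ 3 Ag⁺(aq) + PO₄³⁻(aq)
Let s be the molar solubility. Then [Ag⁺] = 3s and [PO₄³⁻] = s.
Ksp = [Ag⁺]^3[PO₄³⁻] = (3s)^3 · s = 27s^4 = 2.2×10⁻¹⁸
s = 1.7×10⁻⁵ mol L⁻¹
[PO₄³⁻] = s = 1.7×10⁻⁵ mol L⁻¹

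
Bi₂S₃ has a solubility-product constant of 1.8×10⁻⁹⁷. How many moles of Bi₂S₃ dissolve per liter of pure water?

Bi₂S₃(s) ⇌ 2 Bi³⁺(aq) + 3 S²⁻(aq)
With molar solubility s: [Bi³⁺] = 2s, [S²⁻] = 3s.
Ksp = [Bi³⁺]^2[S²⁻]^3 = (2s)^2 · (3s)^3 = 108s^5
108s^5 = 1.8×10⁻⁹⁷  ⇒  s^5 = 1.7×10⁻⁹⁹
s = 1.8×10⁻²⁰ mol/L

1.8×10⁻²⁰ M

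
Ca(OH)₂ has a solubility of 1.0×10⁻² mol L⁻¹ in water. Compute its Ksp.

Ca(OH)₂(s) ⇌ Ca²⁺(aq) + 2 OH⁻(aq)
For each mole of Ca(OH)₂ that dissolves per liter, [Ca²⁺] = s and [OH⁻] = 2s; let s denote this solubility.
Ksp = [Ca²⁺][OH⁻]^2 = s · (2s)^2 = 4s^3
Ksp = 4 × (1.0×10⁻²)^3 = 4.0×10⁻⁶

Ksp = 4.0×10⁻⁶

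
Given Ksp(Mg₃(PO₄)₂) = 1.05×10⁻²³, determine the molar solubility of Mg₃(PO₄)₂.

Mg₃(PO₄)₂(s) ⇌ 3 Mg²⁺(aq) + 2 PO₄³⁻(aq)
With molar solubility s: [Mg²⁺] = 3s, [PO₄³⁻] = 2s.
Ksp = [Mg²⁺]^3[PO₄³⁻]^2 = (3s)^3 · (2s)^2 = 108s^5
108s^5 = 1.05×10⁻²³  ⇒  s^5 = 9.72×10⁻²⁶
Taking the 5th root, s = 9.94×10⁻⁶ M.

9.94×10⁻⁶ M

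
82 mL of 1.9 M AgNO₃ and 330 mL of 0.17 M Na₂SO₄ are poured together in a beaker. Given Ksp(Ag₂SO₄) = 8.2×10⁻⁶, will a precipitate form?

Yes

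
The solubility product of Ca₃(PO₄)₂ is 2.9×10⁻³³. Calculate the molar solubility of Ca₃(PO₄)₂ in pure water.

Ca₃(PO₄)₂(s) ⇌ 3 Ca²⁺(aq) + 2 PO₄³⁻(aq)
Call the molar solubility s, so that [Ca²⁺] = 3s and [PO₄³⁻] = 2s.
Ksp = [Ca²⁺]^3[PO₄³⁻]^2 = (3s)^3 · (2s)^2 = 108s^5
108s^5 = 2.9×10⁻³³  ⇒  s^5 = 2.7×10⁻³⁵
s = 1.2×10⁻⁷ mol/L

1.2×10⁻⁷ M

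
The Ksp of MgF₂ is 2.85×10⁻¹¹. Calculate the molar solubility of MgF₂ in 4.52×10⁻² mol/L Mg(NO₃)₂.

MgF₂(s) ⇌ Mg²⁺(aq) + 2 F⁻(aq)
The solution already contains Mg²⁺ at 4.52×10⁻² mol/L. Let s be the molar solubility of MgF₂.
[Mg²⁺] ≈ 4.52×10⁻² mol/L (common ion dominates); [F⁻] = 2s.
Ksp = [Mg²⁺][F⁻]^2 = (4.52×10⁻²)(2s)^2
(2s)^2 = 2.85×10⁻¹¹ / (4.52×10⁻²) = 6.31×10⁻¹⁰
s = 1.26×10⁻⁵ mol/L

1.26×10⁻⁵ M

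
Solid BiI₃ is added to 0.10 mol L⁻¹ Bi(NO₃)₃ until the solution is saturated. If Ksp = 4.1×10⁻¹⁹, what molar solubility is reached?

5.3×10⁻⁷ M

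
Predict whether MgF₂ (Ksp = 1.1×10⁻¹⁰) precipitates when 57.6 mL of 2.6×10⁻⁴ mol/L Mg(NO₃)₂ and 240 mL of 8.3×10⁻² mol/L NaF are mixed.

Yes

After mixing, V = 57.6 mL + 240 mL = 297.6 mL.
[Mg²⁺] = (2.6×10⁻⁴)(57.6)/297.6 = 5.0×10⁻⁵ mol/L
[F⁻] = (8.3×10⁻²)(240)/297.6 = 6.7×10⁻² mol/L
Q = [Mg²⁺][F⁻]^2 = 2.3×10⁻⁷
Because Q > Ksp (2.3×10⁻⁷ vs 1.1×10⁻¹⁰), a precipitate of MgF₂ forms.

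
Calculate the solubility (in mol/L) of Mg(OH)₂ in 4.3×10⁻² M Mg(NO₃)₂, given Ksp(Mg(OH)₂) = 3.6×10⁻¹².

Mg(OH)₂(s) ⇌ Mg²⁺(aq) + 2 OH⁻(aq)
Mg²⁺ is already present at 4.3×10⁻² M. If s mol/L of Mg(OH)₂ dissolves, [OH⁻] = 2s while [Mg²⁺] ≈ 4.3×10⁻² M.
Ksp = [Mg²⁺][OH⁻]^2 = (4.3×10⁻²)(2s)^2
(2s)^2 = 3.6×10⁻¹² / (4.3×10⁻²) = 8.4×10⁻¹¹
s = 4.6×10⁻⁶ M

4.6×10⁻⁶ M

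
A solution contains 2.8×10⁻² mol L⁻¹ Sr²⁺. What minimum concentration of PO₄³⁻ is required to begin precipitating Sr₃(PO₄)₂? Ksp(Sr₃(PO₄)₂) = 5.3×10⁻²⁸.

The threshold for precipitation is Q = Ksp.
Sr₃(PO₄)₂(s) ⇌ 3 Sr²⁺(aq) + 2 PO₄³⁻(aq)
Ksp = [Sr²⁺]^3[PO₄³⁻]^2 = [PO₄³⁻]^2(2.8×10⁻²)^3
[PO₄³⁻]^2 = 5.3×10⁻²⁸ / (2.8×10⁻²)^3 = 2.4×10⁻²³
[PO₄³⁻] = 4.9×10⁻¹² mol L⁻¹

4.9×10⁻¹² M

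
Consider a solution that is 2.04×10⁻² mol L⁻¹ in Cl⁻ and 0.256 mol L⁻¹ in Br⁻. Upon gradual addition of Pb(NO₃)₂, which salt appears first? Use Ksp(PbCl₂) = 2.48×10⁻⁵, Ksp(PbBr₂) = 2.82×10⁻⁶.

PbBr₂

Each salt precipitates once Q = Ksp for that salt.
For PbCl₂: [Pb²⁺] = (Ksp/[Cl⁻]^2) = 5.96×10⁻² mol L⁻¹
For PbBr₂: [Pb²⁺] = (Ksp/[Br⁻]^2) = 4.30×10⁻⁵ mol L⁻¹
PbBr₂ requires the lower [Pb²⁺], so it precipitates first.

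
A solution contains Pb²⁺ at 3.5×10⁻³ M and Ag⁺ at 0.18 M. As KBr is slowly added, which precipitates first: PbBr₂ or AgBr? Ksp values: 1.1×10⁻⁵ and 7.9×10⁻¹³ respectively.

AgBr

A salt starts to precipitate once the ion product Q reaches its Ksp.
For PbBr₂: [Br⁻] = (Ksp/[Pb²⁺])^(1/2) = 5.6×10⁻² M
For AgBr: [Br⁻] = (Ksp/[Ag⁺]) = 4.4×10⁻¹² M
AgBr requires the lower [Br⁻], so it precipitates first.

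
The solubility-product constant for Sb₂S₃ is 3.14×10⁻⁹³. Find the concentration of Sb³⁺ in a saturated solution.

2.48×10⁻¹⁹ M

Sb₂S₃(s) ⇌ 2 Sb³⁺(aq) + 3 S²⁻(aq)
With molar solubility s: [Sb³⁺] = 2s, [S²⁻] = 3s.
Ksp = [Sb³⁺]^2[S²⁻]^3 = (2s)^2 · (3s)^3 = 108s^5 = 3.14×10⁻⁹³
s = 1.24×10⁻¹⁹ mol L⁻¹
[Sb³⁺] = 2s = 2.48×10⁻¹⁹ mol L⁻¹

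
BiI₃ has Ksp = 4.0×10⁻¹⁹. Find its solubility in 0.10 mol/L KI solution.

BiI₃(s) ⇌ Bi³⁺(aq) + 3 I⁻(aq)
The solution already contains I⁻ at 0.10 mol/L. Let s be the molar solubility of BiI₃.
[I⁻] ≈ 0.10 mol/L (common ion dominates); [Bi³⁺] = s.
Ksp = [Bi³⁺][I⁻]^3 = s(0.10)^3
s = 4.0×10⁻¹⁹ / (0.10)^3 = 4.0×10⁻¹⁶
s = 4.0×10⁻¹⁶ mol/L

4.0×10⁻¹⁶ M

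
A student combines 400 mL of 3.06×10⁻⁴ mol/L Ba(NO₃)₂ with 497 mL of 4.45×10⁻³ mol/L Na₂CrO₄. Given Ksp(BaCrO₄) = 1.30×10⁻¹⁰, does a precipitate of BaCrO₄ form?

Total volume after mixing = 400 + 497 = 897 mL.
[Ba²⁺] = (3.06×10⁻⁴)(400)/897 = 1.36×10⁻⁴ mol/L
[CrO₄²⁻] = (4.45×10⁻³)(497)/897 = 2.47×10⁻³ mol/L
Q = [Ba²⁺][CrO₄²⁻] = 3.36×10⁻⁷
Q = 3.36×10⁻⁷ > Ksp = 1.30×10⁻¹⁰, so the solution is supersaturated and BaCrO₄ precipitates.

Yes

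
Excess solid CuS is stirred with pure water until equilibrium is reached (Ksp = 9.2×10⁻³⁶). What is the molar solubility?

CuS(s) ⇌ Cu²⁺(aq) + S²⁻(aq)
Let s be the molar solubility. Then [Cu²⁺] = s and [S²⁻] = s.
Ksp = [Cu²⁺][S²⁻] = s · s = s^2
s^2 = 9.2×10⁻³⁶
s = 3.0×10⁻¹⁸ M

3.0×10⁻¹⁸ M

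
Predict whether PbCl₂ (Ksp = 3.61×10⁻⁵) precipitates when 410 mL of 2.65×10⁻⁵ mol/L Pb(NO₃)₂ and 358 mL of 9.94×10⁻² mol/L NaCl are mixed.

No

Total volume after mixing = 410 + 358 = 768 mL.
[Pb²⁺] = (2.65×10⁻⁵)(410)/768 = 1.41×10⁻⁵ mol/L
[Cl⁻] = (9.94×10⁻²)(358)/768 = 4.63×10⁻² mol/L
Q = [Pb²⁺][Cl⁻]^2 = 3.04×10⁻⁸
Q < Ksp (3.04×10⁻⁸ vs 3.61×10⁻⁵); the solution remains unsaturated and no precipitate forms.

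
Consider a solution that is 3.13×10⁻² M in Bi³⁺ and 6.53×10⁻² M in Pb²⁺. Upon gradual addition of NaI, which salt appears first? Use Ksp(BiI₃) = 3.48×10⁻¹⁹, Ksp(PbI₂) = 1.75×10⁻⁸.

The threshold for precipitation is Q = Ksp.
For BiI₃: [I⁻] = (Ksp/[Bi³⁺])^(1/3) = 2.23×10⁻⁶ M
For PbI₂: [I⁻] = (Ksp/[Pb²⁺])^(1/2) = 5.18×10⁻⁴ M
The smaller threshold [I⁻] is reached first, so BiI₃ precipitates first.

BiI₃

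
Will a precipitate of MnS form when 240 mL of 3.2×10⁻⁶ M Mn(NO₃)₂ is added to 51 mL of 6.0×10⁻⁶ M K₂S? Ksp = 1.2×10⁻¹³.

Yes

The combined volume is 291 mL.
[Mn²⁺] = (3.2×10⁻⁶)(240)/291 = 2.6×10⁻⁶ M
[S²⁻] = (6.0×10⁻⁶)(51)/291 = 1.1×10⁻⁶ M
Q = [Mn²⁺][S²⁻] = 2.8×10⁻¹²
Because Q > Ksp (2.8×10⁻¹² vs 1.2×10⁻¹³), a precipitate of MnS forms.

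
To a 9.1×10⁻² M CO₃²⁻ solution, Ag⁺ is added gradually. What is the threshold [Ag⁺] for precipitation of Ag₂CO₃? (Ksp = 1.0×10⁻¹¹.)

1.0×10⁻⁵ M

Precipitation begins when Q = Ksp.
Ag₂CO₃(s) ⇌ 2 Ag⁺(aq) + CO₃²⁻(aq)
Ksp = [Ag⁺]^2[CO₃²⁻] = [Ag⁺]^2(9.1×10⁻²)
[Ag⁺]^2 = 1.0×10⁻¹¹ / (9.1×10⁻²) = 1.1×10⁻¹⁰
[Ag⁺] = 1.0×10⁻⁵ M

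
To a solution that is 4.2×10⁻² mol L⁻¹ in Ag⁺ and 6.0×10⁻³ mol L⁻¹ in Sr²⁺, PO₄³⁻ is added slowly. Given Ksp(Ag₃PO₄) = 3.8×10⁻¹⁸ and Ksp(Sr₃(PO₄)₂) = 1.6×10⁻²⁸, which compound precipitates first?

Ag₃PO₄

Precipitation begins when Q = Ksp.
For Ag₃PO₄: [PO₄³⁻] = (Ksp/[Ag⁺]^3) = 5.1×10⁻¹⁴ mol L⁻¹
For Sr₃(PO₄)₂: [PO₄³⁻] = (Ksp/[Sr²⁺]^3)^(1/2) = 2.7×10⁻¹¹ mol L⁻¹
Ag₃PO₄ requires the lower [PO₄³⁻], so it precipitates first.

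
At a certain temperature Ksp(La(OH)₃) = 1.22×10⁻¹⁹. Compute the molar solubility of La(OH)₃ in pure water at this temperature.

8.20×10⁻⁶ M

La(OH)₃(s) ⇌ La³⁺(aq) + 3 OH⁻(aq)
With molar solubility s: [La³⁺] = s, [OH⁻] = 3s.
Ksp = [La³⁺][OH⁻]^3 = s · (3s)^3 = 27s^4
27s^4 = 1.22×10⁻¹⁹  ⇒  s^4 = 4.52×10⁻²¹
Taking the 4th root, s = 8.20×10⁻⁶ mol L⁻¹.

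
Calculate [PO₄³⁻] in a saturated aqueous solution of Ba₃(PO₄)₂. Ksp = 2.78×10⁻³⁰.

Ba₃(PO₄)₂(s) ⇌ 3 Ba²⁺(aq) + 2 PO₄³⁻(aq)
Let s be the molar solubility. Then [Ba²⁺] = 3s and [PO₄³⁻] = 2s.
Ksp = [Ba²⁺]^3[PO₄³⁻]^2 = (3s)^3 · (2s)^2 = 108s^5 = 2.78×10⁻³⁰
s = 4.81×10⁻⁷ mol/L
[PO₄³⁻] = 2s = 9.62×10⁻⁷ mol/L

9.62×10⁻⁷ M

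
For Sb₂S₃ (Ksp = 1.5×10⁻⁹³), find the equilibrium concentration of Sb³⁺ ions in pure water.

Sb₂S₃(s) ⇌ 2 Sb³⁺(aq) + 3 S²⁻(aq)
With molar solubility s: [Sb³⁺] = 2s, [S²⁻] = 3s.
Ksp = [Sb³⁺]^2[S²⁻]^3 = (2s)^2 · (3s)^3 = 108s^5 = 1.5×10⁻⁹³
s = 1.1×10⁻¹⁹ mol L⁻¹
[Sb³⁺] = 2s = 2.1×10⁻¹⁹ mol L⁻¹

2.1×10⁻¹⁹ M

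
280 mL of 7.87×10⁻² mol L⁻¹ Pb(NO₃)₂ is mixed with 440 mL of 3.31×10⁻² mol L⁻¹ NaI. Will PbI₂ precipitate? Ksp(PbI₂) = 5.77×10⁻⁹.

After mixing, V = 280 mL + 440 mL = 720 mL.
[Pb²⁺] = (7.87×10⁻²)(280)/720 = 3.06×10⁻² mol L⁻¹
[I⁻] = (3.31×10⁻²)(440)/720 = 2.02×10⁻² mol L⁻¹
Q = [Pb²⁺][I⁻]^2 = 1.25×10⁻⁵
Q = 1.25×10⁻⁵ > Ksp = 5.77×10⁻⁹, so the solution is supersaturated and PbI₂ precipitates.

Yes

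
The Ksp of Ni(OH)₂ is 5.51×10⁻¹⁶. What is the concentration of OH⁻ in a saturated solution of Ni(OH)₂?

1.03×10⁻⁵ M

Ni(OH)₂(s) ⇌ Ni²⁺(aq) + 2 OH⁻(aq)
With molar solubility s: [Ni²⁺] = s, [OH⁻] = 2s.
Ksp = [Ni²⁺][OH⁻]^2 = s · (2s)^2 = 4s^3 = 5.51×10⁻¹⁶
s = 5.16×10⁻⁶ M
[OH⁻] = 2s = 1.03×10⁻⁵ M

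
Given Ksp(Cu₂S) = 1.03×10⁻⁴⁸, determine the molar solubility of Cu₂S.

Cu₂S(s) ⇌ 2 Cu⁺(aq) + S²⁻(aq)
Call the molar solubility s, so that [Cu⁺] = 2s and [S²⁻] = s.
Ksp = [Cu⁺]^2[S²⁻] = (2s)^2 · s = 4s^3
4s^3 = 1.03×10⁻⁴⁸  ⇒  s^3 = 2.58×10⁻⁴⁹
s = 6.36×10⁻¹⁷ mol L⁻¹

6.36×10⁻¹⁷ M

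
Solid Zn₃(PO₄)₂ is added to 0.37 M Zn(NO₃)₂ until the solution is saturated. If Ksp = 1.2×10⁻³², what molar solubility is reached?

Zn₃(PO₄)₂(s) ⇌ 3 Zn²⁺(aq) + 2 PO₄³⁻(aq)
The solution already contains Zn²⁺ at 0.37 M. Let s be the molar solubility of Zn₃(PO₄)₂.
[Zn²⁺] ≈ 0.37 M (common ion dominates); [PO₄³⁻] = 2s.
Ksp = [Zn²⁺]^3[PO₄³⁻]^2 = (0.37)^3(2s)^2
(2s)^2 = 1.2×10⁻³² / (0.37)^3 = 2.4×10⁻³¹
s = 2.4×10⁻¹⁶ M

2.4×10⁻¹⁶ M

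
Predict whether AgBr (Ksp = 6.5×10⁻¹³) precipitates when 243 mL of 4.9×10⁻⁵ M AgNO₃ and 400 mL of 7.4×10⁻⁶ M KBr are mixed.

After mixing, V = 243 mL + 400 mL = 643 mL.
[Ag⁺] = (4.9×10⁻⁵)(243)/643 = 1.9×10⁻⁵ M
[Br⁻] = (7.4×10⁻⁶)(400)/643 = 4.6×10⁻⁶ M
Q = [Ag⁺][Br⁻] = 8.5×10⁻¹¹
Since Q (8.5×10⁻¹¹) exceeds Ksp (6.5×10⁻¹³), AgBr will precipitate.

Yes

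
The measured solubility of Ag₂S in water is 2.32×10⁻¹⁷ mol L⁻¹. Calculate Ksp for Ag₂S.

Ksp = 4.99×10⁻⁵⁰

Ag₂S(s) ⇌ 2 Ag⁺(aq) + S²⁻(aq)
With molar solubility s: [Ag⁺] = 2s, [S²⁻] = s.
Ksp = [Ag⁺]^2[S²⁻] = (2s)^2 · s = 4s^3
Ksp = 4 × (2.32×10⁻¹⁷)^3 = 4.99×10⁻⁵⁰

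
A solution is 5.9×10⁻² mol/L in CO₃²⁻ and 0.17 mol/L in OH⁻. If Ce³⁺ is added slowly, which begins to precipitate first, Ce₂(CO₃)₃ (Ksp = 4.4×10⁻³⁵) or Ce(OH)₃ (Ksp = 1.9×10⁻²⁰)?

Ce(OH)₃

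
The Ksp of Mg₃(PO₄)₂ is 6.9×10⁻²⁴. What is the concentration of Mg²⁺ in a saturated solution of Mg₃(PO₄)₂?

Mg₃(PO₄)₂(s) ⇌ 3 Mg²⁺(aq) + 2 PO₄³⁻(aq)
Let s be the molar solubility. Then [Mg²⁺] = 3s and [PO₄³⁻] = 2s.
Ksp = [Mg²⁺]^3[PO₄³⁻]^2 = (3s)^3 · (2s)^2 = 108s^5 = 6.9×10⁻²⁴
s = 9.1×10⁻⁶ M
[Mg²⁺] = 3s = 2.7×10⁻⁵ M

2.7×10⁻⁵ M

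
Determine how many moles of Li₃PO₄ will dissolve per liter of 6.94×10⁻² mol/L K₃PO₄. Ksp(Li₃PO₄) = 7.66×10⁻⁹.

Li₃PO₄(s) ⇌ 3 Li⁺(aq) + PO₄³⁻(aq)
PO₄³⁻ is already present at 6.94×10⁻² mol/L. If s mol/L of Li₃PO₄ dissolves, [Li⁺] = 3s while [PO₄³⁻] ≈ 6.94×10⁻² mol/L.
Ksp = [Li⁺]^3[PO₄³⁻] = (3s)^3(6.94×10⁻²)
(3s)^3 = 7.66×10⁻⁹ / (6.94×10⁻²) = 1.10×10⁻⁷
s = 1.60×10⁻³ mol/L

1.60×10⁻³ M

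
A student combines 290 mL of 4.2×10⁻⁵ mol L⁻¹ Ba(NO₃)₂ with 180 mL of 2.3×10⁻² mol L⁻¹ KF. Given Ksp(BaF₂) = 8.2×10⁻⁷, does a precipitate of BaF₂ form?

No

After mixing, V = 290 mL + 180 mL = 470 mL.
[Ba²⁺] = (4.2×10⁻⁵)(290)/470 = 2.6×10⁻⁵ mol L⁻¹
[F⁻] = (2.3×10⁻²)(180)/470 = 8.8×10⁻³ mol L⁻¹
Q = [Ba²⁺][F⁻]^2 = 2.0×10⁻⁹
Q < Ksp (2.0×10⁻⁹ vs 8.2×10⁻⁷); the solution remains unsaturated and no precipitate forms.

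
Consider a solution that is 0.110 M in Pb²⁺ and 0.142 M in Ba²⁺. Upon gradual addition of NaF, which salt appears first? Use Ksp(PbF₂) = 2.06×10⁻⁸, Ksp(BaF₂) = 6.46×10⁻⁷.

A salt starts to precipitate once the ion product Q reaches its Ksp.
For PbF₂: [F⁻] = (Ksp/[Pb²⁺])^(1/2) = 4.33×10⁻⁴ M
For BaF₂: [F⁻] = (Ksp/[Ba²⁺])^(1/2) = 2.13×10⁻³ M
Since PbF₂ needs less F⁻ to reach saturation, it precipitates first.

PbF₂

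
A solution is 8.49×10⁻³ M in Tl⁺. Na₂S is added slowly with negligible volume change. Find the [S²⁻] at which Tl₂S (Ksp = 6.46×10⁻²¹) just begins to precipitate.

Each salt precipitates once Q = Ksp for that salt.
Tl₂S(s) ⇌ 2 Tl⁺(aq) + S²⁻(aq)
Ksp = [Tl⁺]^2[S²⁻] = [S²⁻](8.49×10⁻³)^2
[S²⁻] = 6.46×10⁻²¹ / (8.49×10⁻³)^2 = 8.96×10⁻¹⁷
[S²⁻] = 8.96×10⁻¹⁷ M

8.96×10⁻¹⁷ M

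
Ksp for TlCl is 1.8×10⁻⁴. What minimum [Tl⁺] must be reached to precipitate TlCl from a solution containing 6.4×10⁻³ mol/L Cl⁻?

2.8×10⁻² M

A salt starts to precipitate once the ion product Q reaches its Ksp.
TlCl(s) ⇌ Tl⁺(aq) + Cl⁻(aq)
Ksp = [Tl⁺][Cl⁻] = [Tl⁺](6.4×10⁻³)
[Tl⁺] = 1.8×10⁻⁴ / (6.4×10⁻³) = 2.8×10⁻²
[Tl⁺] = 2.8×10⁻² mol/L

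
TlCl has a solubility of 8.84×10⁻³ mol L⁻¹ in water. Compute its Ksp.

TlCl(s) ⇌ Tl⁺(aq) + Cl⁻(aq)
With molar solubility s: [Tl⁺] = s, [Cl⁻] = s.
Ksp = [Tl⁺][Cl⁻] = s · s = s^2
Ksp = (8.84×10⁻³)^2 = 7.81×10⁻⁵

Ksp = 7.81×10⁻⁵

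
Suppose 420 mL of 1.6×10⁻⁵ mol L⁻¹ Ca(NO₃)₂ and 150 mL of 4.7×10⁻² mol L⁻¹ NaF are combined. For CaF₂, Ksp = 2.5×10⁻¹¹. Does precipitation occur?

Total volume after mixing = 420 + 150 = 570 mL.
[Ca²⁺] = (1.6×10⁻⁵)(420)/570 = 1.2×10⁻⁵ mol L⁻¹
[F⁻] = (4.7×10⁻²)(150)/570 = 1.2×10⁻² mol L⁻¹
Q = [Ca²⁺][F⁻]^2 = 1.8×10⁻⁹
Since Q (1.8×10⁻⁹) exceeds Ksp (2.5×10⁻¹¹), CaF₂ will precipitate.

Yes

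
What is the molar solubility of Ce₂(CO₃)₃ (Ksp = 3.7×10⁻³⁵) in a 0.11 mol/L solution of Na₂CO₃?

8.3×10⁻¹⁷ M

Ce₂(CO₃)₃(s) ⇌ 2 Ce³⁺(aq) + 3 CO₃²⁻(aq)
Let s be the solubility of Ce₂(CO₃)₃ here. The common ion gives [CO₃²⁻] ≈ 0.11 mol/L, and [Ce³⁺] = 2s.
Ksp = [Ce³⁺]^2[CO₃²⁻]^3 = (2s)^2(0.11)^3
(2s)^2 = 3.7×10⁻³⁵ / (0.11)^3 = 2.8×10⁻³²
s = 8.3×10⁻¹⁷ mol/L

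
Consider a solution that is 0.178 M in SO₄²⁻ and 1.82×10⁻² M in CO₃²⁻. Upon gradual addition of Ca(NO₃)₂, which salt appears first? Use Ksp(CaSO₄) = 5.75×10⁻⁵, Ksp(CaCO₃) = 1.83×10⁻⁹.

Each salt precipitates once Q = Ksp for that salt.
For CaSO₄: [Ca²⁺] = (Ksp/[SO₄²⁻]) = 3.23×10⁻⁴ M
For CaCO₃: [Ca²⁺] = (Ksp/[CO₃²⁻]) = 1.01×10⁻⁷ M
CaCO₃ requires the lower [Ca²⁺], so it precipitates first.

CaCO₃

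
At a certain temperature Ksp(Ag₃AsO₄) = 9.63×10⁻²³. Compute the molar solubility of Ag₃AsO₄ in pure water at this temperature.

1.37×10⁻⁶ M

Ag₃AsO₄(s) ⇌ 3 Ag⁺(aq) + AsO₄³⁻(aq)
Call the molar solubility s, so that [Ag⁺] = 3s and [AsO₄³⁻] = s.
Ksp = [Ag⁺]^3[AsO₄³⁻] = (3s)^3 · s = 27s^4
27s^4 = 9.63×10⁻²³  ⇒  s^4 = 3.57×10⁻²⁴
s = 1.37×10⁻⁶ mol L⁻¹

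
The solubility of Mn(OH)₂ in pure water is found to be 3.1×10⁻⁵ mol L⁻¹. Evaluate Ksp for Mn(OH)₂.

Ksp = 1.2×10⁻¹³

Mn(OH)₂(s) ⇌ Mn²⁺(aq) + 2 OH⁻(aq)
For each mole of Mn(OH)₂ that dissolves per liter, [Mn²⁺] = s and [OH⁻] = 2s; let s denote this solubility.
Ksp = [Mn²⁺][OH⁻]^2 = s · (2s)^2 = 4s^3
Ksp = 4 × (3.1×10⁻⁵)^3 = 1.2×10⁻¹³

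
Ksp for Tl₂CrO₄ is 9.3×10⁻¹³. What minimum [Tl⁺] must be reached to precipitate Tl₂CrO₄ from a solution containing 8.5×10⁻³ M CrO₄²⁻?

1.0×10⁻⁵ M

Each salt precipitates once Q = Ksp for that salt.
Tl₂CrO₄(s) ⇌ 2 Tl⁺(aq) + CrO₄²⁻(aq)
Ksp = [Tl⁺]^2[CrO₄²⁻] = [Tl⁺]^2(8.5×10⁻³)
[Tl⁺]^2 = 9.3×10⁻¹³ / (8.5×10⁻³) = 1.1×10⁻¹⁰
[Tl⁺] = 1.0×10⁻⁵ M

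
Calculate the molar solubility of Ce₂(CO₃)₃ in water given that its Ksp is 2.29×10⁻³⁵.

4.63×10⁻⁸ M

Ce₂(CO₃)₃(s) ⇌ 2 Ce³⁺(aq) + 3 CO₃²⁻(aq)
For each mole of Ce₂(CO₃)₃ that dissolves per liter, [Ce³⁺] = 2s and [CO₃²⁻] = 3s; let s denote this solubility.
Ksp = [Ce³⁺]^2[CO₃²⁻]^3 = (2s)^2 · (3s)^3 = 108s^5
108s^5 = 2.29×10⁻³⁵  ⇒  s^5 = 2.12×10⁻³⁷
s = (2.12×10⁻³⁷)^(1/5) = 4.63×10⁻⁸ mol L⁻¹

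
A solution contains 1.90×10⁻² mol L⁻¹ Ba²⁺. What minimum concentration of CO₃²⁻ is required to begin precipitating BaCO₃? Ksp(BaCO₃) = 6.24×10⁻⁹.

A salt starts to precipitate once the ion product Q reaches its Ksp.
BaCO₃(s) ⇌ Ba²⁺(aq) + CO₃²⁻(aq)
Ksp = [Ba²⁺][CO₃²⁻] = [CO₃²⁻](1.90×10⁻²)
[CO₃²⁻] = 6.24×10⁻⁹ / (1.90×10⁻²) = 3.28×10⁻⁷
[CO₃²⁻] = 3.28×10⁻⁷ mol L⁻¹

3.28×10⁻⁷ M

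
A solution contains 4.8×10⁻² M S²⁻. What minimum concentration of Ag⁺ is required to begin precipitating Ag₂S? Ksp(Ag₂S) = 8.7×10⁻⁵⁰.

1.3×10⁻²⁴ M

A salt starts to precipitate once the ion product Q reaches its Ksp.
Ag₂S(s) ⇌ 2 Ag⁺(aq) + S²⁻(aq)
Ksp = [Ag⁺]^2[S²⁻] = [Ag⁺]^2(4.8×10⁻²)
[Ag⁺]^2 = 8.7×10⁻⁵⁰ / (4.8×10⁻²) = 1.8×10⁻⁴⁸
[Ag⁺] = 1.3×10⁻²⁴ M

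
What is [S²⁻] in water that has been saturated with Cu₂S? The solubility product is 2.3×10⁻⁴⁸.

8.3×10⁻¹⁷ M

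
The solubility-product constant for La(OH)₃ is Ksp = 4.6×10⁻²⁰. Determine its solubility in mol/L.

La(OH)₃(s) ⇌ La³⁺(aq) + 3 OH⁻(aq)
Let s be the molar solubility. Then [La³⁺] = s and [OH⁻] = 3s.
Ksp = [La³⁺][OH⁻]^3 = s · (3s)^3 = 27s^4
27s^4 = 4.6×10⁻²⁰  ⇒  s^4 = 1.7×10⁻²¹
s = (1.7×10⁻²¹)^(1/4) = 6.4×10⁻⁶ M

6.4×10⁻⁶ M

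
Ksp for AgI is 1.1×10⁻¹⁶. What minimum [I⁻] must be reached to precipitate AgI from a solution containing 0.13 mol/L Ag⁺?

8.5×10⁻¹⁶ M

Precipitation begins when Q = Ksp.
AgI(s) ⇌ Ag⁺(aq) + I⁻(aq)
Ksp = [Ag⁺][I⁻] = [I⁻](0.13)
[I⁻] = 1.1×10⁻¹⁶ / (0.13) = 8.5×10⁻¹⁶
[I⁻] = 8.5×10⁻¹⁶ mol/L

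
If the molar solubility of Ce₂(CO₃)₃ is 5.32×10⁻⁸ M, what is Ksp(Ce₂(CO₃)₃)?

Ce₂(CO₃)₃(s) ⇌ 2 Ce³⁺(aq) + 3 CO₃²⁻(aq)
Call the molar solubility s, so that [Ce³⁺] = 2s and [CO₃²⁻] = 3s.
Ksp = [Ce³⁺]^2[CO₃²⁻]^3 = (2s)^2 · (3s)^3 = 108s^5
Ksp = 108 × (5.32×10⁻⁸)^5 = 4.60×10⁻³⁵

Ksp = 4.60×10⁻³⁵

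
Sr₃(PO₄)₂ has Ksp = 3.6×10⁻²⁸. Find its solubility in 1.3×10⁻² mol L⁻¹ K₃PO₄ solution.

4.3×10⁻⁹ M

Sr₃(PO₄)₂(s) ⇌ 3 Sr²⁺(aq) + 2 PO₄³⁻(aq)
Let s be the solubility of Sr₃(PO₄)₂ here. The common ion gives [PO₄³⁻] ≈ 1.3×10⁻² mol L⁻¹, and [Sr²⁺] = 3s.
Ksp = [Sr²⁺]^3[PO₄³⁻]^2 = (3s)^3(1.3×10⁻²)^2
(3s)^3 = 3.6×10⁻²⁸ / (1.3×10⁻²)^2 = 2.1×10⁻²⁴
s = 4.3×10⁻⁹ mol L⁻¹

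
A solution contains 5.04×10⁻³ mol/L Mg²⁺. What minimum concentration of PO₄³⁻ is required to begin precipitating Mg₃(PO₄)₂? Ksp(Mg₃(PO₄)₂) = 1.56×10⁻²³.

1.10×10⁻⁸ M

Precipitation begins when Q = Ksp.
Mg₃(PO₄)₂(s) ⇌ 3 Mg²⁺(aq) + 2 PO₄³⁻(aq)
Ksp = [Mg²⁺]^3[PO₄³⁻]^2 = [PO₄³⁻]^2(5.04×10⁻³)^3
[PO₄³⁻]^2 = 1.56×10⁻²³ / (5.04×10⁻³)^3 = 1.22×10⁻¹⁶
[PO₄³⁻] = 1.10×10⁻⁸ mol/L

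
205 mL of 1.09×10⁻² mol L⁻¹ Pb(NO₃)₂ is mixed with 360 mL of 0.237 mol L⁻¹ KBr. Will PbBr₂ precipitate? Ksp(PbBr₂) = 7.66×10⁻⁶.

The combined volume is 565 mL.
[Pb²⁺] = (1.09×10⁻²)(205)/565 = 3.95×10⁻³ mol L⁻¹
[Br⁻] = (0.237)(360)/565 = 0.151 mol L⁻¹
Q = [Pb²⁺][Br⁻]^2 = 9.02×10⁻⁵
Because Q > Ksp (9.02×10⁻⁵ vs 7.66×10⁻⁶), a precipitate of PbBr₂ forms.

Yes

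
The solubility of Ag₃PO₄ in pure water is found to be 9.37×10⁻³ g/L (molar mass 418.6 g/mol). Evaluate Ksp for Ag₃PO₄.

s = (9.37×10⁻³ g L⁻¹)/(418.6 g mol⁻¹) = 2.2384×10⁻⁵ M
Ag₃PO₄(s) ⇌ 3 Ag⁺(aq) + PO₄³⁻(aq)
Call the molar solubility s, so that [Ag⁺] = 3s and [PO₄³⁻] = s.
Ksp = [Ag⁺]^3[PO₄³⁻] = (3s)^3 · s = 27s^4
Ksp = 27 × (2.2384×10⁻⁵)^4 = 6.78×10⁻¹⁸

Ksp = 6.78×10⁻¹⁸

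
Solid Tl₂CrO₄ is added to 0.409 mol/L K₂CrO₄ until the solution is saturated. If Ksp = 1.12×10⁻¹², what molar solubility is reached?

Tl₂CrO₄(s) ⇌ 2 Tl⁺(aq) + CrO₄²⁻(aq)
The solution already contains CrO₄²⁻ at 0.409 mol/L. Let s be the molar solubility of Tl₂CrO₄.
[CrO₄²⁻] ≈ 0.409 mol/L (common ion dominates); [Tl⁺] = 2s.
Ksp = [Tl⁺]^2[CrO₄²⁻] = (2s)^2(0.409)
(2s)^2 = 1.12×10⁻¹² / (0.409) = 2.74×10⁻¹²
s = 8.27×10⁻⁷ mol/L

8.27×10⁻⁷ M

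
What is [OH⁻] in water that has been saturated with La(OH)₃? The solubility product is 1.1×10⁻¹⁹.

La(OH)₃(s) ⇌ La³⁺(aq) + 3 OH⁻(aq)
If s mol/L of La(OH)₃ dissolves, [La³⁺] = s and [OH⁻] = 3s.
Ksp = [La³⁺][OH⁻]^3 = s · (3s)^3 = 27s^4 = 1.1×10⁻¹⁹
s = 8.0×10⁻⁶ M
[OH⁻] = 3s = 2.4×10⁻⁵ M

2.4×10⁻⁵ M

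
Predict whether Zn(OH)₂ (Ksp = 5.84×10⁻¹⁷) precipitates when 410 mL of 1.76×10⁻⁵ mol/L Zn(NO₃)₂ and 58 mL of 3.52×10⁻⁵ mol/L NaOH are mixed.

Yes

Total volume after mixing = 410 + 58 = 468 mL.
[Zn²⁺] = (1.76×10⁻⁵)(410)/468 = 1.54×10⁻⁵ mol/L
[OH⁻] = (3.52×10⁻⁵)(58)/468 = 4.36×10⁻⁶ mol/L
Q = [Zn²⁺][OH⁻]^2 = 2.93×10⁻¹⁶
Because Q > Ksp (2.93×10⁻¹⁶ vs 5.84×10⁻¹⁷), a precipitate of Zn(OH)₂ forms.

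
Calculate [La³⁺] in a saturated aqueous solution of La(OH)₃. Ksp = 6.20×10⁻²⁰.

La(OH)₃(s) ⇌ La³⁺(aq) + 3 OH⁻(aq)
Call the molar solubility s, so that [La³⁺] = s and [OH⁻] = 3s.
Ksp = [La³⁺][OH⁻]^3 = s · (3s)^3 = 27s^4 = 6.20×10⁻²⁰
s = 6.92×10⁻⁶ mol L⁻¹
[La³⁺] = s = 6.92×10⁻⁶ mol L⁻¹

6.92×10⁻⁶ M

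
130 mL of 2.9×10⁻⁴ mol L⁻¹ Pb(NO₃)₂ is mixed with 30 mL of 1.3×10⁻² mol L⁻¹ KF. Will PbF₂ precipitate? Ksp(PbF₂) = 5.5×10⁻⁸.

The combined volume is 160 mL.
[Pb²⁺] = (2.9×10⁻⁴)(130)/160 = 2.4×10⁻⁴ mol L⁻¹
[F⁻] = (1.3×10⁻²)(30)/160 = 2.4×10⁻³ mol L⁻¹
Q = [Pb²⁺][F⁻]^2 = 1.4×10⁻⁹
Q < Ksp (1.4×10⁻⁹ vs 5.5×10⁻⁸); the solution remains unsaturated and no precipitate forms.

No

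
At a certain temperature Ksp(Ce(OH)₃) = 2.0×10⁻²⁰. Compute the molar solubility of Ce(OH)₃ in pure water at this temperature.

Ce(OH)₃(s) ⇌ Ce³⁺(aq) + 3 OH⁻(aq)
If s mol/L of Ce(OH)₃ dissolves, [Ce³⁺] = s and [OH⁻] = 3s.
Ksp = [Ce³⁺][OH⁻]^3 = s · (3s)^3 = 27s^4
27s^4 = 2.0×10⁻²⁰  ⇒  s^4 = 7.4×10⁻²²
s = 5.2×10⁻⁶ mol/L

5.2×10⁻⁶ M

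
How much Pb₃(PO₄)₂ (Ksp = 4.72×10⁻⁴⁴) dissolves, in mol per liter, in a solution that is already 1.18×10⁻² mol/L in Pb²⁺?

8.47×10⁻²⁰ M

Pb₃(PO₄)₂(s) ⇌ 3 Pb²⁺(aq) + 2 PO₄³⁻(aq)
Pb²⁺ is already present at 1.18×10⁻² mol/L. If s mol/L of Pb₃(PO₄)₂ dissolves, [PO₄³⁻] = 2s while [Pb²⁺] ≈ 1.18×10⁻² mol/L.
Ksp = [Pb²⁺]^3[PO₄³⁻]^2 = (1.18×10⁻²)^3(2s)^2
(2s)^2 = 4.72×10⁻⁴⁴ / (1.18×10⁻²)^3 = 2.87×10⁻³⁸
s = 8.47×10⁻²⁰ mol/L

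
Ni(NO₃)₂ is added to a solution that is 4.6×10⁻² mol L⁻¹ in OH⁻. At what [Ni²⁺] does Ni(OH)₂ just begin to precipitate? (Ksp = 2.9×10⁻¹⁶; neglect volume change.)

1.4×10⁻¹³ M

Each salt precipitates once Q = Ksp for that salt.
Ni(OH)₂(s) ⇌ Ni²⁺(aq) + 2 OH⁻(aq)
Ksp = [Ni²⁺][OH⁻]^2 = [Ni²⁺](4.6×10⁻²)^2
[Ni²⁺] = 2.9×10⁻¹⁶ / (4.6×10⁻²)^2 = 1.4×10⁻¹³
[Ni²⁺] = 1.4×10⁻¹³ mol L⁻¹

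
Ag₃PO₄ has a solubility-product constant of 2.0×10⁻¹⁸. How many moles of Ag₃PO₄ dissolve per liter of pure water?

1.6×10⁻⁵ M

Ag₃PO₄(s) ⇌ 3 Ag⁺(aq) + PO₄³⁻(aq)
For each mole of Ag₃PO₄ that dissolves per liter, [Ag⁺] = 3s and [PO₄³⁻] = s; let s denote this solubility.
Ksp = [Ag⁺]^3[PO₄³⁻] = (3s)^3 · s = 27s^4
27s^4 = 2.0×10⁻¹⁸  ⇒  s^4 = 7.4×10⁻²⁰
Taking the 4th root, s = 1.6×10⁻⁵ mol L⁻¹.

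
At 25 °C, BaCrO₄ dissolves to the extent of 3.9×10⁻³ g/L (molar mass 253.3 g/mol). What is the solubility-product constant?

Ksp = 2.4×10⁻¹⁰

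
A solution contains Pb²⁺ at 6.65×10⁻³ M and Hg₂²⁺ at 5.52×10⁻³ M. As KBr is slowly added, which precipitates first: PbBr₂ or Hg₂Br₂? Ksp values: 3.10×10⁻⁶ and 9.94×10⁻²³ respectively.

The threshold for precipitation is Q = Ksp.
For PbBr₂: [Br⁻] = (Ksp/[Pb²⁺])^(1/2) = 2.16×10⁻² M
For Hg₂Br₂: [Br⁻] = (Ksp/[Hg₂²⁺])^(1/2) = 1.34×10⁻¹⁰ M
Hg₂Br₂ requires the lower [Br⁻], so it precipitates first.

Hg₂Br₂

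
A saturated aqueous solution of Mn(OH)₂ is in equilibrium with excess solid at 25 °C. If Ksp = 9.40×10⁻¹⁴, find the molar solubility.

2.86×10⁻⁵ M

Mn(OH)₂(s) ⇌ Mn²⁺(aq) + 2 OH⁻(aq)
For each mole of Mn(OH)₂ that dissolves per liter, [Mn²⁺] = s and [OH⁻] = 2s; let s denote this solubility.
Ksp = [Mn²⁺][OH⁻]^2 = s · (2s)^2 = 4s^3
4s^3 = 9.40×10⁻¹⁴  ⇒  s^3 = 2.35×10⁻¹⁴
Taking the 3rd root, s = 2.86×10⁻⁵ mol/L.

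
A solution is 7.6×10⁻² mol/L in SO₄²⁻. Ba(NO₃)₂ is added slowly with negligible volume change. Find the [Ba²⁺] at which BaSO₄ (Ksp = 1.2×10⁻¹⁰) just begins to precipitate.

Precipitation begins when Q = Ksp.
BaSO₄(s) ⇌ Ba²⁺(aq) + SO₄²⁻(aq)
Ksp = [Ba²⁺][SO₄²⁻] = [Ba²⁺](7.6×10⁻²)
[Ba²⁺] = 1.2×10⁻¹⁰ / (7.6×10⁻²) = 1.6×10⁻⁹
[Ba²⁺] = 1.6×10⁻⁹ mol/L

1.6×10⁻⁹ M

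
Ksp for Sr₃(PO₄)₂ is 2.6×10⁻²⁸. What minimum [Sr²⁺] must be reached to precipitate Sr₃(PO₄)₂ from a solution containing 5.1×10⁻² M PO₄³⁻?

4.6×10⁻⁹ M

Precipitation begins when Q = Ksp.
Sr₃(PO₄)₂(s) ⇌ 3 Sr²⁺(aq) + 2 PO₄³⁻(aq)
Ksp = [Sr²⁺]^3[PO₄³⁻]^2 = [Sr²⁺]^3(5.1×10⁻²)^2
[Sr²⁺]^3 = 2.6×10⁻²⁸ / (5.1×10⁻²)^2 = 1.0×10⁻²⁵
[Sr²⁺] = 4.6×10⁻⁹ M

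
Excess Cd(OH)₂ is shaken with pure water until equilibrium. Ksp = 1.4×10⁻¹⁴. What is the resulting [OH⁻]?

3.0×10⁻⁵ M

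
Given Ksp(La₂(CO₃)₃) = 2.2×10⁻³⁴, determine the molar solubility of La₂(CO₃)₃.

7.3×10⁻⁸ M

La₂(CO₃)₃(s) ⇌ 2 La³⁺(aq) + 3 CO₃²⁻(aq)
If s mol/L of La₂(CO₃)₃ dissolves, [La³⁺] = 2s and [CO₃²⁻] = 3s.
Ksp = [La³⁺]^2[CO₃²⁻]^3 = (2s)^2 · (3s)^3 = 108s^5
108s^5 = 2.2×10⁻³⁴  ⇒  s^5 = 2.0×10⁻³⁶
s = 7.3×10⁻⁸ mol/L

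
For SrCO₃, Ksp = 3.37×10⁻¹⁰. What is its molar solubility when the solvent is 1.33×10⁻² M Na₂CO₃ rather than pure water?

SrCO₃(s) ⇌ Sr²⁺(aq) + CO₃²⁻(aq)
CO₃²⁻ is already present at 1.33×10⁻² M. If s mol/L of SrCO₃ dissolves, [Sr²⁺] = s while [CO₃²⁻] ≈ 1.33×10⁻² M.
Ksp = [Sr²⁺][CO₃²⁻] = s(1.33×10⁻²)
s = 3.37×10⁻¹⁰ / (1.33×10⁻²) = 2.53×10⁻⁸
s = 2.53×10⁻⁸ M

2.53×10⁻⁸ M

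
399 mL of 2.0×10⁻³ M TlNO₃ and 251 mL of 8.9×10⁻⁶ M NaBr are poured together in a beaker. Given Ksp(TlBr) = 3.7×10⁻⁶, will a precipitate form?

After mixing, V = 399 mL + 251 mL = 650 mL.
[Tl⁺] = (2.0×10⁻³)(399)/650 = 1.2×10⁻³ M
[Br⁻] = (8.9×10⁻⁶)(251)/650 = 3.4×10⁻⁶ M
Q = [Tl⁺][Br⁻] = 4.2×10⁻⁹
Since Q (4.2×10⁻⁹) is less than Ksp (3.7×10⁻⁶), no TlBr precipitates.

No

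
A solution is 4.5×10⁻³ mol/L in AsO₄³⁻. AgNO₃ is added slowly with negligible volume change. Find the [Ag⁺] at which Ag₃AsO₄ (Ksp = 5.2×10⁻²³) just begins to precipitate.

2.3×10⁻⁷ M

Precipitation of each salt begins when its ion product equals Ksp.
Ag₃AsO₄(s) ⇌ 3 Ag⁺(aq) + AsO₄³⁻(aq)
Ksp = [Ag⁺]^3[AsO₄³⁻] = [Ag⁺]^3(4.5×10⁻³)
[Ag⁺]^3 = 5.2×10⁻²³ / (4.5×10⁻³) = 1.2×10⁻²⁰
[Ag⁺] = 2.3×10⁻⁷ mol/L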